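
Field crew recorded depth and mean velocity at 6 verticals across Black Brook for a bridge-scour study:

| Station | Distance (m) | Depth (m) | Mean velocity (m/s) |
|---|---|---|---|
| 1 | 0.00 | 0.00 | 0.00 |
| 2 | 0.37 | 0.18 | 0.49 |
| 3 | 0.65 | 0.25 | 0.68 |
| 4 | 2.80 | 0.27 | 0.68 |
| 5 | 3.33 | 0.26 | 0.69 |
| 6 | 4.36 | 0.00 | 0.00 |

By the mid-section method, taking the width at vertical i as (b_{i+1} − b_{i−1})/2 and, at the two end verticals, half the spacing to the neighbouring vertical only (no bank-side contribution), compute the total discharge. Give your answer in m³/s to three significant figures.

w_2 = (0.65 − 0.00)/2 = 0.325 m; q_2 = 0.49 × 0.18 × 0.325 = 0.02867 m³/s
w_3 = (2.80 − 0.37)/2 = 1.215 m; q_3 = 0.68 × 0.25 × 1.215 = 0.2066 m³/s
w_4 = (3.33 − 0.65)/2 = 1.34 m; q_4 = 0.68 × 0.27 × 1.34 = 0.2460 m³/s
w_5 = (4.36 − 2.80)/2 = 0.78 m; q_5 = 0.69 × 0.26 × 0.78 = 0.1399 m³/s
Stations 1, 6 contribute zero (depth or velocity is 0).
Q = Σ qᵢ = 0.6212 m³/s

0.621 m³/s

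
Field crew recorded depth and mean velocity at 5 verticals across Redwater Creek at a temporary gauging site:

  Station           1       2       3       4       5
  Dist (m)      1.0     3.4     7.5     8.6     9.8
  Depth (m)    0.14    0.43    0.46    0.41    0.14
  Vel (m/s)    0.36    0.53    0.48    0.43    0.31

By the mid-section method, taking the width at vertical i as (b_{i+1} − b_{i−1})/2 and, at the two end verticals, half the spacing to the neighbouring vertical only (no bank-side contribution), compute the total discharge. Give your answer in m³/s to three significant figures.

1.60 m³/s

w_1 = (3.4 − 1.0)/2 = 1.2 m; q_1 = 0.36 × 0.14 × 1.2 = 0.06048 m³/s
w_2 = (7.5 − 1.0)/2 = 3.25 m; q_2 = 0.53 × 0.43 × 3.25 = 0.7407 m³/s
w_3 = (8.6 − 3.4)/2 = 2.6 m; q_3 = 0.48 × 0.46 × 2.6 = 0.5741 m³/s
w_4 = (9.8 − 7.5)/2 = 1.15 m; q_4 = 0.43 × 0.41 × 1.15 = 0.2027 m³/s
w_5 = (9.8 − 8.6)/2 = 0.6 m; q_5 = 0.31 × 0.14 × 0.6 = 0.02604 m³/s
Q = Σ qᵢ = 1.604 m³/s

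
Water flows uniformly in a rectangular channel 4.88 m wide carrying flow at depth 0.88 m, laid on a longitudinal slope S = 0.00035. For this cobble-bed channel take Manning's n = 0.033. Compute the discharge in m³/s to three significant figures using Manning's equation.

1.82 m³/s

A = b·y = 4.88 × 0.88 = 4.294 m²
P = b + 2y = 4.88 + 2×0.88 = 6.640 m
R = A/P = 4.294/6.640 = 0.6467 m
Q = (1/n)·A·R^(2/3)·S^(1/2) = (1/0.033) × 4.294 × 0.6467^(2/3) × 0.00035^(1/2) = 1.821 m³/s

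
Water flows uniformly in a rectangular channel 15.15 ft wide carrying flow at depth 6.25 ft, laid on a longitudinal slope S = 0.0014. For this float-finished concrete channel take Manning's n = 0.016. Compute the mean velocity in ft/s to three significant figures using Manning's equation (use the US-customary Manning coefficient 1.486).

7.90 ft/s

A = b·y = 15.15 × 6.25 = 94.69 ft²
P = b + 2y = 15.15 + 2×6.25 = 27.65 ft
R = A/P = 94.69/27.65 = 3.425 ft
Q = (1.486/n)·A·R^(2/3)·S^(1/2) = (1.486/0.016) × 94.69 × 3.425^(2/3) × 0.0014^(1/2) = 747.6 ft³/s
V = Q/A = 747.6/94.69 = 7.895 ft/s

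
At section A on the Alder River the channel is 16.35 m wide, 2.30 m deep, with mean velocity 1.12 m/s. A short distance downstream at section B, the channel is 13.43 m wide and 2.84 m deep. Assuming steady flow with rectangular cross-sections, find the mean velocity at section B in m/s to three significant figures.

Q = A₁V₁ = (16.35×2.30) × 1.12 = 42.12 m³/s
A₂ = 13.43 × 2.84 = 38.14 m²
V₂ = Q/A₂ = 42.12/38.14 = 1.104 m/s

1.10 m/s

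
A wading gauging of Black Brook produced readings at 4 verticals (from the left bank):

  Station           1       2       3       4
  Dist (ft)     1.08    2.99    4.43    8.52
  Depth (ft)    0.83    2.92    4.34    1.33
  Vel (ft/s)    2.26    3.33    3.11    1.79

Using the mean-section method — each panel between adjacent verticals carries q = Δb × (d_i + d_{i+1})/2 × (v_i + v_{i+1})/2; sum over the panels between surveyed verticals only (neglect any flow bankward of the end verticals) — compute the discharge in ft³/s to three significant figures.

Panel 1-2: Δb = 1.91 ft, d̄ = (0.83+2.92)/2 = 1.875, v̄ = (2.26+3.33)/2 = 2.795 → q = 1.91×1.875×2.795 = 10.01 ft³/s
Panel 2-3: Δb = 1.44 ft, d̄ = (2.92+4.34)/2 = 3.63, v̄ = (3.33+3.11)/2 = 3.22 → q = 1.44×3.63×3.22 = 16.83 ft³/s
Panel 3-4: Δb = 4.09 ft, d̄ = (4.34+1.33)/2 = 2.835, v̄ = (3.11+1.79)/2 = 2.45 → q = 4.09×2.835×2.45 = 28.41 ft³/s
Q = Σ q = 55.25 ft³/s

55.2 ft³/s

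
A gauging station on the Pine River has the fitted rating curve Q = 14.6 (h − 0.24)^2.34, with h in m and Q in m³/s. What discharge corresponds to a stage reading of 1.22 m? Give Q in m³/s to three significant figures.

13.9 m³/s

Q = 14.6 × (1.22 − 0.24)^2.34 = 14.6 × 0.98^2.34 = 13.93 m³/s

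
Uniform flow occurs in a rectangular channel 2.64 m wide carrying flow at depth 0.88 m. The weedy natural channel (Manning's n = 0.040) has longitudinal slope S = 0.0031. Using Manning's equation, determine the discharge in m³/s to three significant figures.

2.11 m³/s

A = b·y = 2.64 × 0.88 = 2.323 m²
P = b + 2y = 2.64 + 2×0.88 = 4.400 m
R = A/P = 2.323/4.400 = 0.5280 m
Q = (1/n)·A·R^(2/3)·S^(1/2) = (1/0.040) × 2.323 × 0.5280^(2/3) × 0.0031^(1/2) = 2.113 m³/s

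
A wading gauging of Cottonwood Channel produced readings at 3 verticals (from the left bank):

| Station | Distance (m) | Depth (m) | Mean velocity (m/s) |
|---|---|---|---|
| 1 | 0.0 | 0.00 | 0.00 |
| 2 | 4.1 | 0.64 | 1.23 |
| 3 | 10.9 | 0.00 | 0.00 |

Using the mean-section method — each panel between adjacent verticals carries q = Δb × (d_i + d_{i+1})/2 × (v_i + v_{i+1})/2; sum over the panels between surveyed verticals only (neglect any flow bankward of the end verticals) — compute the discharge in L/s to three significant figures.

2150 L/s

Panel 1-2: Δb = 4.1 m, d̄ = (0.00+0.64)/2 = 0.32, v̄ = (0.00+1.23)/2 = 0.615 → q = 4.1×0.32×0.615 = 0.8069 m³/s
Panel 2-3: Δb = 6.8 m, d̄ = (0.64+0.00)/2 = 0.32, v̄ = (1.23+0.00)/2 = 0.615 → q = 6.8×0.32×0.615 = 1.338 m³/s
Q = Σ q = 2.145 m³/s
= 2.145 × 1000 = 2145 L/s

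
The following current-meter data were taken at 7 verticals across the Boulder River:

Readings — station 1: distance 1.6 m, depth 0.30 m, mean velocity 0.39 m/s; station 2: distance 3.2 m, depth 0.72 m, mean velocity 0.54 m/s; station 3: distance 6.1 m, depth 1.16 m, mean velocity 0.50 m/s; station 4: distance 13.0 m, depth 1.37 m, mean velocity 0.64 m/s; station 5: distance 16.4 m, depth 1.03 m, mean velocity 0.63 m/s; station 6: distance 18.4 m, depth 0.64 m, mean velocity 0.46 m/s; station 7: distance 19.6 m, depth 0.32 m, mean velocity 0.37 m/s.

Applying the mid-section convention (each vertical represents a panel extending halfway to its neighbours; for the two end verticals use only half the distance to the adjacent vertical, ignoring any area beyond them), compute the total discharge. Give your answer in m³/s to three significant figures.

10.6 m³/s

w_1 = (3.2 − 1.6)/2 = 0.8 m; q_1 = 0.39 × 0.30 × 0.8 = 0.09360 m³/s
w_2 = (6.1 − 1.6)/2 = 2.25 m; q_2 = 0.54 × 0.72 × 2.25 = 0.8748 m³/s
w_3 = (13.0 − 3.2)/2 = 4.9 m; q_3 = 0.50 × 1.16 × 4.9 = 2.842 m³/s
w_4 = (16.4 − 6.1)/2 = 5.15 m; q_4 = 0.64 × 1.37 × 5.15 = 4.516 m³/s
w_5 = (18.4 − 13.0)/2 = 2.7 m; q_5 = 0.63 × 1.03 × 2.7 = 1.752 m³/s
w_6 = (19.6 − 16.4)/2 = 1.6 m; q_6 = 0.46 × 0.64 × 1.6 = 0.4710 m³/s
w_7 = (19.6 − 18.4)/2 = 0.6 m; q_7 = 0.37 × 0.32 × 0.6 = 0.07104 m³/s
Q = Σ qᵢ = 10.62 m³/s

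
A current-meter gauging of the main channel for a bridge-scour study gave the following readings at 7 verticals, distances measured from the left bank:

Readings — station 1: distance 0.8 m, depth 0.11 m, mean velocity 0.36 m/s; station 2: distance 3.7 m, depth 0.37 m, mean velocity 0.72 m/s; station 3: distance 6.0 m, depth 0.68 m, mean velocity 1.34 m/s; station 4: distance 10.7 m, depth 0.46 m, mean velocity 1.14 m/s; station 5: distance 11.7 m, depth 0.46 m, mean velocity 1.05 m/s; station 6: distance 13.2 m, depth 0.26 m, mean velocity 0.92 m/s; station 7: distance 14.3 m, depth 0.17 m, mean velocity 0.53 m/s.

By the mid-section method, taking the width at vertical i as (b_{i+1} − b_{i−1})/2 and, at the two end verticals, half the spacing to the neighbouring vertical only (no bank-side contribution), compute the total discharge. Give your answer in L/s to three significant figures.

6400 L/s

w_1 = (3.7 − 0.8)/2 = 1.45 m; q_1 = 0.36 × 0.11 × 1.45 = 0.05742 m³/s
w_2 = (6.0 − 0.8)/2 = 2.6 m; q_2 = 0.72 × 0.37 × 2.6 = 0.6926 m³/s
w_3 = (10.7 − 3.7)/2 = 3.5 m; q_3 = 1.34 × 0.68 × 3.5 = 3.189 m³/s
w_4 = (11.7 − 6.0)/2 = 2.85 m; q_4 = 1.14 × 0.46 × 2.85 = 1.495 m³/s
w_5 = (13.2 − 10.7)/2 = 1.25 m; q_5 = 1.05 × 0.46 × 1.25 = 0.6038 m³/s
w_6 = (14.3 − 11.7)/2 = 1.3 m; q_6 = 0.92 × 0.26 × 1.3 = 0.3110 m³/s
w_7 = (14.3 − 13.2)/2 = 0.55 m; q_7 = 0.53 × 0.17 × 0.55 = 0.04956 m³/s
Q = Σ qᵢ = 6.398 m³/s
= 6.398 × 1000 = 6398 L/s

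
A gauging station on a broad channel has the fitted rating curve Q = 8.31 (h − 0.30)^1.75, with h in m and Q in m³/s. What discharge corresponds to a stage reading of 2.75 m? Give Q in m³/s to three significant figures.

Q = 8.31 × (2.75 − 0.30)^1.75 = 8.31 × 2.45^1.75 = 39.87 m³/s

39.9 m³/s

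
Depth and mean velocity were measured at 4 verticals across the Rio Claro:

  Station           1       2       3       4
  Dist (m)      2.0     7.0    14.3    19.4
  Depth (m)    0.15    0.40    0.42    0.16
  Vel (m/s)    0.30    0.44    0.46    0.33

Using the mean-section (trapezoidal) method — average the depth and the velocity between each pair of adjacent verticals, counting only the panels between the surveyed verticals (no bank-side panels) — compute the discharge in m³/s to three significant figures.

Panel 1-2: Δb = 5 m, d̄ = (0.15+0.40)/2 = 0.275, v̄ = (0.30+0.44)/2 = 0.37 → q = 5×0.275×0.37 = 0.5088 m³/s
Panel 2-3: Δb = 7.3 m, d̄ = (0.40+0.42)/2 = 0.41, v̄ = (0.44+0.46)/2 = 0.45 → q = 7.3×0.41×0.45 = 1.347 m³/s
Panel 3-4: Δb = 5.1 m, d̄ = (0.42+0.16)/2 = 0.29, v̄ = (0.46+0.33)/2 = 0.395 → q = 5.1×0.29×0.395 = 0.5842 m³/s
Q = Σ q = 2.440 m³/s

2.44 m³/s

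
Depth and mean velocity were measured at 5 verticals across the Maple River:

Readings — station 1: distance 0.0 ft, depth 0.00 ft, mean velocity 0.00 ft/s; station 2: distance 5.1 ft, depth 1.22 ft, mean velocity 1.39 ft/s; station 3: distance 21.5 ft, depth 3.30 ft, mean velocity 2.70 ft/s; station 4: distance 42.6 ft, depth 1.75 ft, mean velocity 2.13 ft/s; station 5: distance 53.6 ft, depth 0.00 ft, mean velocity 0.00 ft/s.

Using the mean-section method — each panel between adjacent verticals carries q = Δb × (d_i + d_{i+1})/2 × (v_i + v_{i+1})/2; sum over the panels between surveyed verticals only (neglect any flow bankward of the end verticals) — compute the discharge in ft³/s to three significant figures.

Panel 1-2: Δb = 5.1 ft, d̄ = (0.00+1.22)/2 = 0.61, v̄ = (0.00+1.39)/2 = 0.695 → q = 5.1×0.61×0.695 = 2.162 ft³/s
Panel 2-3: Δb = 16.4 ft, d̄ = (1.22+3.30)/2 = 2.26, v̄ = (1.39+2.70)/2 = 2.045 → q = 16.4×2.26×2.045 = 75.80 ft³/s
Panel 3-4: Δb = 21.1 ft, d̄ = (3.30+1.75)/2 = 2.525, v̄ = (2.70+2.13)/2 = 2.415 → q = 21.1×2.525×2.415 = 128.7 ft³/s
Panel 4-5: Δb = 11 ft, d̄ = (1.75+0.00)/2 = 0.875, v̄ = (2.13+0.00)/2 = 1.065 → q = 11×0.875×1.065 = 10.25 ft³/s
Q = Σ q = 216.9 ft³/s

217 ft³/s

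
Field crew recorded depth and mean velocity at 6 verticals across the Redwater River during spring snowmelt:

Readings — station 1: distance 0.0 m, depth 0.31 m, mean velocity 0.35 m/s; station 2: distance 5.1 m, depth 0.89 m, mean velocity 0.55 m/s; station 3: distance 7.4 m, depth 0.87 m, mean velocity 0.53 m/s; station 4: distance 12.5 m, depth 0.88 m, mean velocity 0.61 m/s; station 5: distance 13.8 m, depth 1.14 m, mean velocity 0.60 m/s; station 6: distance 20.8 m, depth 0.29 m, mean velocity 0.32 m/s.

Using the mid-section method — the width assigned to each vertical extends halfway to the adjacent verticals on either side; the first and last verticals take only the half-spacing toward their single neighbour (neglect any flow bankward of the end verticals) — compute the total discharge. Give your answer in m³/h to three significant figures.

w_1 = (5.1 − 0.0)/2 = 2.55 m; q_1 = 0.35 × 0.31 × 2.55 = 0.2767 m³/s
w_2 = (7.4 − 0.0)/2 = 3.7 m; q_2 = 0.55 × 0.89 × 3.7 = 1.811 m³/s
w_3 = (12.5 − 5.1)/2 = 3.7 m; q_3 = 0.53 × 0.87 × 3.7 = 1.706 m³/s
w_4 = (13.8 − 7.4)/2 = 3.2 m; q_4 = 0.61 × 0.88 × 3.2 = 1.718 m³/s
w_5 = (20.8 − 12.5)/2 = 4.15 m; q_5 = 0.60 × 1.14 × 4.15 = 2.839 m³/s
w_6 = (20.8 − 13.8)/2 = 3.5 m; q_6 = 0.32 × 0.29 × 3.5 = 0.3248 m³/s
Q = Σ qᵢ = 8.675 m³/s
= 8.675 × 3600 = 31230 m³/h

31200 m³/h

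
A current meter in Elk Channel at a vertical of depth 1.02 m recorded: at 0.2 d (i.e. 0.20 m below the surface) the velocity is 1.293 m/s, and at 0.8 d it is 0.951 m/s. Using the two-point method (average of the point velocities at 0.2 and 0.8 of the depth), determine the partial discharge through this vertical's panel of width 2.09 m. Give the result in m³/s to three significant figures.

2.39 m³/s

v̄ = (1.293 + 0.951) / 2 = 1.122 m/s
q = v̄ × d × w = 1.122 × 1.02 × 2.09 = 2.392 m³/s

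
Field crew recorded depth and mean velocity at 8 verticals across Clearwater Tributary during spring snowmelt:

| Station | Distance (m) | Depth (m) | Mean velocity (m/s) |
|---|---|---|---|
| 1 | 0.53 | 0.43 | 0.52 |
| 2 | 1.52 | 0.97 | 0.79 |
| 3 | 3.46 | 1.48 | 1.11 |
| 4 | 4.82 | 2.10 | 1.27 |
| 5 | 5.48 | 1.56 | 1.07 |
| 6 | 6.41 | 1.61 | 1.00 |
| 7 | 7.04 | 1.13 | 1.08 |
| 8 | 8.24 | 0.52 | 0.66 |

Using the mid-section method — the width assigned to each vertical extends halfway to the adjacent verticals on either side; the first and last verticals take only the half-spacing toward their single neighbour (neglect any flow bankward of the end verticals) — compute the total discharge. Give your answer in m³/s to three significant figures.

w_1 = (1.52 − 0.53)/2 = 0.495 m; q_1 = 0.52 × 0.43 × 0.495 = 0.1107 m³/s
w_2 = (3.46 − 0.53)/2 = 1.465 m; q_2 = 0.79 × 0.97 × 1.465 = 1.123 m³/s
w_3 = (4.82 − 1.52)/2 = 1.65 m; q_3 = 1.11 × 1.48 × 1.65 = 2.711 m³/s
w_4 = (5.48 − 3.46)/2 = 1.01 m; q_4 = 1.27 × 2.10 × 1.01 = 2.694 m³/s
w_5 = (6.41 − 4.82)/2 = 0.795 m; q_5 = 1.07 × 1.56 × 0.795 = 1.327 m³/s
w_6 = (7.04 − 5.48)/2 = 0.78 m; q_6 = 1.00 × 1.61 × 0.78 = 1.256 m³/s
w_7 = (8.24 − 6.41)/2 = 0.915 m; q_7 = 1.08 × 1.13 × 0.915 = 1.117 m³/s
w_8 = (8.24 − 7.04)/2 = 0.6 m; q_8 = 0.66 × 0.52 × 0.6 = 0.2059 m³/s
Q = Σ qᵢ = 10.54 m³/s

10.5 m³/s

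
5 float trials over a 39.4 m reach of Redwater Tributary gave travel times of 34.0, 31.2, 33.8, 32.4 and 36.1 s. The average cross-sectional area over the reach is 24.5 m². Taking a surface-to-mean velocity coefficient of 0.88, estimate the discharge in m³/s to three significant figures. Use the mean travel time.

t̄ = (34.0 + 31.2 + 33.8 + 32.4 + 36.1) / 5 = 33.5 s
v_surface = L / t̄ = 39.4 / 33.5 = 1.176 m/s
v_mean = 0.88 × 1.176 = 1.035 m/s
Q = A × v_mean = 24.5 × 1.035 = 25.36 m³/s

25.4 m³/s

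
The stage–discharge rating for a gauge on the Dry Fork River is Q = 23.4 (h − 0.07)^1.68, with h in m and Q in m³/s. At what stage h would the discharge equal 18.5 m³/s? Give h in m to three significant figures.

0.939 m

h − h₀ = (Q/C)^(1/b) = (18.5/23.4)^(1/1.68) = 0.8695 m
h = 0.07 + 0.8695 = 0.9395 m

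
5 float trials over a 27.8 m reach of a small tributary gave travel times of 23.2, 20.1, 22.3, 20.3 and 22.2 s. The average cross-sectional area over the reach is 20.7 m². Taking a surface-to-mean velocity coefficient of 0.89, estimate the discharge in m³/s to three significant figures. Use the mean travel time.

t̄ = (23.2 + 20.1 + 22.3 + 20.3 + 22.2) / 5 = 21.62 s
v_surface = L / t̄ = 27.8 / 21.62 = 1.286 m/s
v_mean = 0.89 × 1.286 = 1.144 m/s
Q = A × v_mean = 20.7 × 1.144 = 23.69 m³/s

23.7 m³/s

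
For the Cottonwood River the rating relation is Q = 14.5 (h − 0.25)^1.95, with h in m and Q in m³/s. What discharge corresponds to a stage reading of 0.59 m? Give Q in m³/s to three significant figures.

1.77 m³/s

Q = 14.5 × (0.59 − 0.25)^1.95 = 14.5 × 0.34^1.95 = 1.769 m³/s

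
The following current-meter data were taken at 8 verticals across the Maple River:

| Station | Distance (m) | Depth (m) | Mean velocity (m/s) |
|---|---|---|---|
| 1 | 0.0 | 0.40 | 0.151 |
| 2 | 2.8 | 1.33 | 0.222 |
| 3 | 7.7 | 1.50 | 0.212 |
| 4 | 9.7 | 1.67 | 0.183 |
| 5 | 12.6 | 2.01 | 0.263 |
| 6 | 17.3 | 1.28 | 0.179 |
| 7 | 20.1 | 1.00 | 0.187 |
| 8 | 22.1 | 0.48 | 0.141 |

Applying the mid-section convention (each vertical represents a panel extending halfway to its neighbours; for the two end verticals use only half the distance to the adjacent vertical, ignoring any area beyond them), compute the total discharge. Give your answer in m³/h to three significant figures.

23200 m³/h

w_1 = (2.8 − 0.0)/2 = 1.4 m; q_1 = 0.151 × 0.40 × 1.4 = 0.08456 m³/s
w_2 = (7.7 − 0.0)/2 = 3.85 m; q_2 = 0.222 × 1.33 × 3.85 = 1.137 m³/s
w_3 = (9.7 − 2.8)/2 = 3.45 m; q_3 = 0.212 × 1.50 × 3.45 = 1.097 m³/s
w_4 = (12.6 − 7.7)/2 = 2.45 m; q_4 = 0.183 × 1.67 × 2.45 = 0.7487 m³/s
w_5 = (17.3 − 9.7)/2 = 3.8 m; q_5 = 0.263 × 2.01 × 3.8 = 2.009 m³/s
w_6 = (20.1 − 12.6)/2 = 3.75 m; q_6 = 0.179 × 1.28 × 3.75 = 0.8592 m³/s
w_7 = (22.1 − 17.3)/2 = 2.4 m; q_7 = 0.187 × 1.00 × 2.4 = 0.4488 m³/s
w_8 = (22.1 − 20.1)/2 = 1 m; q_8 = 0.141 × 0.48 × 1 = 0.06768 m³/s
Q = Σ qᵢ = 6.452 m³/s
= 6.452 × 3600 = 23230 m³/h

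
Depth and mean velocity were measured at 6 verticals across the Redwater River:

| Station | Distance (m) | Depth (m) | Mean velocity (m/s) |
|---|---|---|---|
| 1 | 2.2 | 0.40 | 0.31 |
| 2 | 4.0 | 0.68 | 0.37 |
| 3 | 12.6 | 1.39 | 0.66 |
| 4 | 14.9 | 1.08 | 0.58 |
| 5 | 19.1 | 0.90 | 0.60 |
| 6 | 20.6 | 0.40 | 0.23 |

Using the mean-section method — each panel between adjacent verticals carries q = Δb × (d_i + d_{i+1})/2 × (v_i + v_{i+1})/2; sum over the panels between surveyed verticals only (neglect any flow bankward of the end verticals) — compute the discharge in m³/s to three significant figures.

9.53 m³/s

Panel 1-2: Δb = 1.8 m, d̄ = (0.40+0.68)/2 = 0.54, v̄ = (0.31+0.37)/2 = 0.34 → q = 1.8×0.54×0.34 = 0.3305 m³/s
Panel 2-3: Δb = 8.6 m, d̄ = (0.68+1.39)/2 = 1.035, v̄ = (0.37+0.66)/2 = 0.515 → q = 8.6×1.035×0.515 = 4.584 m³/s
Panel 3-4: Δb = 2.3 m, d̄ = (1.39+1.08)/2 = 1.235, v̄ = (0.66+0.58)/2 = 0.62 → q = 2.3×1.235×0.62 = 1.761 m³/s
Panel 4-5: Δb = 4.2 m, d̄ = (1.08+0.90)/2 = 0.99, v̄ = (0.58+0.60)/2 = 0.59 → q = 4.2×0.99×0.59 = 2.453 m³/s
Panel 5-6: Δb = 1.5 m, d̄ = (0.90+0.40)/2 = 0.65, v̄ = (0.60+0.23)/2 = 0.415 → q = 1.5×0.65×0.415 = 0.4046 m³/s
Q = Σ q = 9.533 m³/s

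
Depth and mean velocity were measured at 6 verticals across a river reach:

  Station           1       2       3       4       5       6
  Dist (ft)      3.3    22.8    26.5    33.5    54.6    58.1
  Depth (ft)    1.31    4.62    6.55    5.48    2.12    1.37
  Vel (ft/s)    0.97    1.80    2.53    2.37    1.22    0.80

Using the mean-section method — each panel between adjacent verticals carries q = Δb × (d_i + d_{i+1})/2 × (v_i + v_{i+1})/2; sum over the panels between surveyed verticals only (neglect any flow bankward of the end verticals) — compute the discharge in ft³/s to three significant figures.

Panel 1-2: Δb = 19.5 ft, d̄ = (1.31+4.62)/2 = 2.965, v̄ = (0.97+1.80)/2 = 1.385 → q = 19.5×2.965×1.385 = 80.08 ft³/s
Panel 2-3: Δb = 3.7 ft, d̄ = (4.62+6.55)/2 = 5.585, v̄ = (1.80+2.53)/2 = 2.165 → q = 3.7×5.585×2.165 = 44.74 ft³/s
Panel 3-4: Δb = 7 ft, d̄ = (6.55+5.48)/2 = 6.015, v̄ = (2.53+2.37)/2 = 2.45 → q = 7×6.015×2.45 = 103.2 ft³/s
Panel 4-5: Δb = 21.1 ft, d̄ = (5.48+2.12)/2 = 3.8, v̄ = (2.37+1.22)/2 = 1.795 → q = 21.1×3.8×1.795 = 143.9 ft³/s
Panel 5-6: Δb = 3.5 ft, d̄ = (2.12+1.37)/2 = 1.745, v̄ = (1.22+0.80)/2 = 1.01 → q = 3.5×1.745×1.01 = 6.169 ft³/s
Q = Σ q = 378.1 ft³/s

378 ft³/s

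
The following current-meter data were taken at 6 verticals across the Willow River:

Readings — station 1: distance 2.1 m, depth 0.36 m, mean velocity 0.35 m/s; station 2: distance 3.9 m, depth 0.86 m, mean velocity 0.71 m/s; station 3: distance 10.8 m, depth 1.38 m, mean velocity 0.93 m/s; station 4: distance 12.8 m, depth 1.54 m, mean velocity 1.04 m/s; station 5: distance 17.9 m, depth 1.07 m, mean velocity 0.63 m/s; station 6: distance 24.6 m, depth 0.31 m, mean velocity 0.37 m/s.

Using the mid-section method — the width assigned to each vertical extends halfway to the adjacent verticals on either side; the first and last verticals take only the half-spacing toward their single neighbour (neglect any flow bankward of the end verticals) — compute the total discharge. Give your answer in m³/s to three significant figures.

18.5 m³/s

w_1 = (3.9 − 2.1)/2 = 0.9 m; q_1 = 0.35 × 0.36 × 0.9 = 0.1134 m³/s
w_2 = (10.8 − 2.1)/2 = 4.35 m; q_2 = 0.71 × 0.86 × 4.35 = 2.656 m³/s
w_3 = (12.8 − 3.9)/2 = 4.45 m; q_3 = 0.93 × 1.38 × 4.45 = 5.711 m³/s
w_4 = (17.9 − 10.8)/2 = 3.55 m; q_4 = 1.04 × 1.54 × 3.55 = 5.686 m³/s
w_5 = (24.6 − 12.8)/2 = 5.9 m; q_5 = 0.63 × 1.07 × 5.9 = 3.977 m³/s
w_6 = (24.6 − 17.9)/2 = 3.35 m; q_6 = 0.37 × 0.31 × 3.35 = 0.3842 m³/s
Q = Σ qᵢ = 18.53 m³/s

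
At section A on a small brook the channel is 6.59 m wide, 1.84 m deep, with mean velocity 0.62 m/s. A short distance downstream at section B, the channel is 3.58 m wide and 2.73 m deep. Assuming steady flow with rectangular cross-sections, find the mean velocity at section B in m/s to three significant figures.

0.769 m/s

Q = A₁V₁ = (6.59×1.84) × 0.62 = 7.518 m³/s
A₂ = 3.58 × 2.73 = 9.773 m²
V₂ = Q/A₂ = 7.518/9.773 = 0.7692 m/s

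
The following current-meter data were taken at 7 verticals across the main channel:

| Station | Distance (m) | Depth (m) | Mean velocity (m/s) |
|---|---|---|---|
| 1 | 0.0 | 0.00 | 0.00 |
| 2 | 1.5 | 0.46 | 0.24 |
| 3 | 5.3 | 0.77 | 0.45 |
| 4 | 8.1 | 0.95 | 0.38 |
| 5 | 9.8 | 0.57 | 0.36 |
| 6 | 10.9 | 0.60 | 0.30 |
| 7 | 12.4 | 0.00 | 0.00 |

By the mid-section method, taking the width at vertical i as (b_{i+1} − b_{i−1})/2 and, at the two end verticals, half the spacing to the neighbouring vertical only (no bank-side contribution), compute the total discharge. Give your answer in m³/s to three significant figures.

w_2 = (5.3 − 0.0)/2 = 2.65 m; q_2 = 0.24 × 0.46 × 2.65 = 0.2926 m³/s
w_3 = (8.1 − 1.5)/2 = 3.3 m; q_3 = 0.45 × 0.77 × 3.3 = 1.143 m³/s
w_4 = (9.8 − 5.3)/2 = 2.25 m; q_4 = 0.38 × 0.95 × 2.25 = 0.8123 m³/s
w_5 = (10.9 − 8.1)/2 = 1.4 m; q_5 = 0.36 × 0.57 × 1.4 = 0.2873 m³/s
w_6 = (12.4 − 9.8)/2 = 1.3 m; q_6 = 0.30 × 0.60 × 1.3 = 0.2340 m³/s
Stations 1, 7 contribute zero (depth or velocity is 0).
Q = Σ qᵢ = 2.770 m³/s

2.77 m³/s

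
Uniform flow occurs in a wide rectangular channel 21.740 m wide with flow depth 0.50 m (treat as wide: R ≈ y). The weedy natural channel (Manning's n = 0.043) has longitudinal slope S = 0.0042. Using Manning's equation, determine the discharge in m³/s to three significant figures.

10.3 m³/s

A = b·y = 21.740 × 0.50 = 10.87 m²
Wide channel: R ≈ y = 0.50 m
Q = (1/n)·A·R^(2/3)·S^(1/2) = (1/0.043) × 10.87 × 0.5000^(2/3) × 0.0042^(1/2) = 10.32 m³/s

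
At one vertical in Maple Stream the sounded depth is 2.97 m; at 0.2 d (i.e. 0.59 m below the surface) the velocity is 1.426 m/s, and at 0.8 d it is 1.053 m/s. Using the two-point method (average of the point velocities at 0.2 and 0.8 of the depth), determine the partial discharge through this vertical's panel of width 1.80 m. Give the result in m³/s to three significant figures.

6.63 m³/s

v̄ = (1.426 + 1.053) / 2 = 1.240 m/s
q = v̄ × d × w = 1.240 × 2.97 × 1.80 = 6.626 m³/s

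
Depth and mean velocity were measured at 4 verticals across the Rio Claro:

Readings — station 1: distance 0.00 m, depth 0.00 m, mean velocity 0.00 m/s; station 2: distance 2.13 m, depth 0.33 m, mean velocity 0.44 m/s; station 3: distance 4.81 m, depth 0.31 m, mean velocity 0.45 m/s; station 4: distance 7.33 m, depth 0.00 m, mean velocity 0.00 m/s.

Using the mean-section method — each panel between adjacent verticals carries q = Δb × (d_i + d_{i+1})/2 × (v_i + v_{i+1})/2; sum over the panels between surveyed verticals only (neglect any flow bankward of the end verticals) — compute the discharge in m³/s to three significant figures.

Panel 1-2: Δb = 2.13 m, d̄ = (0.00+0.33)/2 = 0.165, v̄ = (0.00+0.44)/2 = 0.22 → q = 2.13×0.165×0.22 = 0.07732 m³/s
Panel 2-3: Δb = 2.68 m, d̄ = (0.33+0.31)/2 = 0.32, v̄ = (0.44+0.45)/2 = 0.445 → q = 2.68×0.32×0.445 = 0.3816 m³/s
Panel 3-4: Δb = 2.52 m, d̄ = (0.31+0.00)/2 = 0.155, v̄ = (0.45+0.00)/2 = 0.225 → q = 2.52×0.155×0.225 = 0.08789 m³/s
Q = Σ q = 0.5468 m³/s

0.547 m³/s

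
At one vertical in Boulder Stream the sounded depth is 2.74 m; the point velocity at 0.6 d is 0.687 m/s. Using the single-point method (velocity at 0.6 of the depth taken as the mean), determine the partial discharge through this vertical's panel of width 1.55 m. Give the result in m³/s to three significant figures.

v̄ = v₀.₆ = 0.687 m/s
q = v̄ × d × w = 0.6870 × 2.74 × 1.55 = 2.918 m³/s

2.92 m³/s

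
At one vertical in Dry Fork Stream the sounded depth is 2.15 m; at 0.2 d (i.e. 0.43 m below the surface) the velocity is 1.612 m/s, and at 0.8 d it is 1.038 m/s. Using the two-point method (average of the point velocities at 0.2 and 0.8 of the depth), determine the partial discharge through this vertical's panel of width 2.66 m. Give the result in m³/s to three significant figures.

v̄ = (1.612 + 1.038) / 2 = 1.325 m/s
q = v̄ × d × w = 1.325 × 2.15 × 2.66 = 7.578 m³/s

7.58 m³/s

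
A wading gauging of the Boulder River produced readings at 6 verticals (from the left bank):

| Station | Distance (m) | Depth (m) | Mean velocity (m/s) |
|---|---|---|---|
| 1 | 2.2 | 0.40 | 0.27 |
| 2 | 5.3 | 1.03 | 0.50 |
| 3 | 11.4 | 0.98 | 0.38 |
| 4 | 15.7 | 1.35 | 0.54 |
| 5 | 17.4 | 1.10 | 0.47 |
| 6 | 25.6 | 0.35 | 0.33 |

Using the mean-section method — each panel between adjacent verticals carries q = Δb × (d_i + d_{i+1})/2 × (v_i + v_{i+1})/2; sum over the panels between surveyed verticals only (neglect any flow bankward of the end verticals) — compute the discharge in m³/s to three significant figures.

9.28 m³/s

Panel 1-2: Δb = 3.1 m, d̄ = (0.40+1.03)/2 = 0.715, v̄ = (0.27+0.50)/2 = 0.385 → q = 3.1×0.715×0.385 = 0.8534 m³/s
Panel 2-3: Δb = 6.1 m, d̄ = (1.03+0.98)/2 = 1.005, v̄ = (0.50+0.38)/2 = 0.44 → q = 6.1×1.005×0.44 = 2.697 m³/s
Panel 3-4: Δb = 4.3 m, d̄ = (0.98+1.35)/2 = 1.165, v̄ = (0.38+0.54)/2 = 0.46 → q = 4.3×1.165×0.46 = 2.304 m³/s
Panel 4-5: Δb = 1.7 m, d̄ = (1.35+1.10)/2 = 1.225, v̄ = (0.54+0.47)/2 = 0.505 → q = 1.7×1.225×0.505 = 1.052 m³/s
Panel 5-6: Δb = 8.2 m, d̄ = (1.10+0.35)/2 = 0.725, v̄ = (0.47+0.33)/2 = 0.4 → q = 8.2×0.725×0.4 = 2.378 m³/s
Q = Σ q = 9.285 m³/s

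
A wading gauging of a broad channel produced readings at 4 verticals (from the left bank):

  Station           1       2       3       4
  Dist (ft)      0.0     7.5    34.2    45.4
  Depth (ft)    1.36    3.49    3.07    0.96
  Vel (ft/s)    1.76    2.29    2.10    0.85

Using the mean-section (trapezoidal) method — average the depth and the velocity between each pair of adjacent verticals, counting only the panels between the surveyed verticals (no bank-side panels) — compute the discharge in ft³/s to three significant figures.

Panel 1-2: Δb = 7.5 ft, d̄ = (1.36+3.49)/2 = 2.425, v̄ = (1.76+2.29)/2 = 2.025 → q = 7.5×2.425×2.025 = 36.83 ft³/s
Panel 2-3: Δb = 26.7 ft, d̄ = (3.49+3.07)/2 = 3.28, v̄ = (2.29+2.10)/2 = 2.195 → q = 26.7×3.28×2.195 = 192.2 ft³/s
Panel 3-4: Δb = 11.2 ft, d̄ = (3.07+0.96)/2 = 2.015, v̄ = (2.10+0.85)/2 = 1.475 → q = 11.2×2.015×1.475 = 33.29 ft³/s
Q = Σ q = 262.3 ft³/s

262 ft³/s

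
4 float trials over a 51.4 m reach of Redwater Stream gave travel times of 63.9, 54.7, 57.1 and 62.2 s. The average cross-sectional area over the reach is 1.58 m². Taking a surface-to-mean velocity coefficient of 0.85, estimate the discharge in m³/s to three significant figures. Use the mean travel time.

1.16 m³/s

t̄ = (63.9 + 54.7 + 57.1 + 62.2) / 4 = 59.475 s
v_surface = L / t̄ = 51.4 / 59.475 = 0.8642 m/s
v_mean = 0.85 × 0.8642 = 0.7346 m/s
Q = A × v_mean = 1.58 × 0.7346 = 1.161 m³/s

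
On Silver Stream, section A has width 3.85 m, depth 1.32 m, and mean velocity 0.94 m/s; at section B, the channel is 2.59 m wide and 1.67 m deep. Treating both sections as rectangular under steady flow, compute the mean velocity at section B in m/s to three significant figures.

1.10 m/s

Q = A₁V₁ = (3.85×1.32) × 0.94 = 4.777 m³/s
A₂ = 2.59 × 1.67 = 4.325 m²
V₂ = Q/A₂ = 4.777/4.325 = 1.104 m/s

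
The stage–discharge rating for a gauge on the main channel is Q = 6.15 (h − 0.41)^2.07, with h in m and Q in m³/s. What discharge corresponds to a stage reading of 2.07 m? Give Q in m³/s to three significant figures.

Q = 6.15 × (2.07 − 0.41)^2.07 = 6.15 × 1.66^2.07 = 17.56 m³/s

17.6 m³/s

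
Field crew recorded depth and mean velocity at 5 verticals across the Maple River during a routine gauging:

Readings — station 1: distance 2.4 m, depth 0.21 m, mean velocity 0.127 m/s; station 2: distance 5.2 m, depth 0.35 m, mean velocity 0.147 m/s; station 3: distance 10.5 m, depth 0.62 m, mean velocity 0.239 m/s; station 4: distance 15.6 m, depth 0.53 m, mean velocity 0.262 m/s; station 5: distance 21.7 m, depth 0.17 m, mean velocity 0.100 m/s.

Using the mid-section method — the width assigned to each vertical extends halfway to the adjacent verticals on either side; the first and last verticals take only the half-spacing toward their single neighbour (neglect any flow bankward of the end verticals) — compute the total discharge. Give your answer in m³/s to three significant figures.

w_1 = (5.2 − 2.4)/2 = 1.4 m; q_1 = 0.127 × 0.21 × 1.4 = 0.03734 m³/s
w_2 = (10.5 − 2.4)/2 = 4.05 m; q_2 = 0.147 × 0.35 × 4.05 = 0.2084 m³/s
w_3 = (15.6 − 5.2)/2 = 5.2 m; q_3 = 0.239 × 0.62 × 5.2 = 0.7705 m³/s
w_4 = (21.7 − 10.5)/2 = 5.6 m; q_4 = 0.262 × 0.53 × 5.6 = 0.7776 m³/s
w_5 = (21.7 − 15.6)/2 = 3.05 m; q_5 = 0.100 × 0.17 × 3.05 = 0.05185 m³/s
Q = Σ qᵢ = 1.846 m³/s

1.85 m³/s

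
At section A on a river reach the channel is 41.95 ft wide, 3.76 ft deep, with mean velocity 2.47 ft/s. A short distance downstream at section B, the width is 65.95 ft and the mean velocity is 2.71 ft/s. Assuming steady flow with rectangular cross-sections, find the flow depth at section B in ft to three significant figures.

Q = A₁V₁ = (41.95×3.76) × 2.47 = 389.6 ft³/s
d₂ = Q/(b₂ V₂) = 389.6/(65.95×2.71) = 2.180 ft

2.18 ft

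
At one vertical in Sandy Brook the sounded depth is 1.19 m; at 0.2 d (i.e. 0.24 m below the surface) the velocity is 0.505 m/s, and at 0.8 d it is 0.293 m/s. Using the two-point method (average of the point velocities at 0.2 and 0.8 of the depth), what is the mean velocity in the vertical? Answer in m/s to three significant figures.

v̄ = (0.505 + 0.293) / 2 = 0.3990 m/s

0.399 m/s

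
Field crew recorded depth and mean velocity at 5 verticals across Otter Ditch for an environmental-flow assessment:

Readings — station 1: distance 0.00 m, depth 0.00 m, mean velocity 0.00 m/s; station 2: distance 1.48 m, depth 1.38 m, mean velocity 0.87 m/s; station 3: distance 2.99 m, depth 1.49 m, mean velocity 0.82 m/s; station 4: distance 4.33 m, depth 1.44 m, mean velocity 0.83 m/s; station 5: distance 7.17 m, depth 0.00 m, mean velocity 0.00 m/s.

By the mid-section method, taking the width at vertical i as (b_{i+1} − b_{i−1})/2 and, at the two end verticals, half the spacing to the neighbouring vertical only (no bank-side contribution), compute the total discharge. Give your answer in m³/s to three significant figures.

6.03 m³/s

w_2 = (2.99 − 0.00)/2 = 1.495 m; q_2 = 0.87 × 1.38 × 1.495 = 1.795 m³/s
w_3 = (4.33 − 1.48)/2 = 1.425 m; q_3 = 0.82 × 1.49 × 1.425 = 1.741 m³/s
w_4 = (7.17 − 2.99)/2 = 2.09 m; q_4 = 0.83 × 1.44 × 2.09 = 2.498 m³/s
Stations 1, 5 contribute zero (depth or velocity is 0).
Q = Σ qᵢ = 6.034 m³/s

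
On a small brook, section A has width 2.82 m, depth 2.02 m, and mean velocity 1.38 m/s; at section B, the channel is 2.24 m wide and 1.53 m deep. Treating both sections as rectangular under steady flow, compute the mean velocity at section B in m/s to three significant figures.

Q = A₁V₁ = (2.82×2.02) × 1.38 = 7.861 m³/s
A₂ = 2.24 × 1.53 = 3.427 m²
V₂ = Q/A₂ = 7.861/3.427 = 2.294 m/s

2.29 m/s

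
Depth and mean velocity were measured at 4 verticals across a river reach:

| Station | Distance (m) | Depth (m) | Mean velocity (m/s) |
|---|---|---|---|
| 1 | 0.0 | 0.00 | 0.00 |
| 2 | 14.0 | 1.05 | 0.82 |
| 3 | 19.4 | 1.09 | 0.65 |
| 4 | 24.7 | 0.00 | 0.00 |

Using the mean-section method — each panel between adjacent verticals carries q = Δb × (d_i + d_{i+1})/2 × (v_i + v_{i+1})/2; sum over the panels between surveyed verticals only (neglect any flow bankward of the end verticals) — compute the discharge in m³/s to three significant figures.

8.20 m³/s

Panel 1-2: Δb = 14 m, d̄ = (0.00+1.05)/2 = 0.525, v̄ = (0.00+0.82)/2 = 0.41 → q = 14×0.525×0.41 = 3.014 m³/s
Panel 2-3: Δb = 5.4 m, d̄ = (1.05+1.09)/2 = 1.07, v̄ = (0.82+0.65)/2 = 0.735 → q = 5.4×1.07×0.735 = 4.247 m³/s
Panel 3-4: Δb = 5.3 m, d̄ = (1.09+0.00)/2 = 0.545, v̄ = (0.65+0.00)/2 = 0.325 → q = 5.3×0.545×0.325 = 0.9388 m³/s
Q = Σ q = 8.199 m³/s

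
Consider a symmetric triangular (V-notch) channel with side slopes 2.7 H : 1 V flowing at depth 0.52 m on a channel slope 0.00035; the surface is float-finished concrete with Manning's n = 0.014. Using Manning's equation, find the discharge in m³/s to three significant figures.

0.381 m³/s

A = z·y² = 2.7×0.52² = 0.7301 m²
P = 2y√(1+z²) = 2×0.52×√(1+2.7²) = 2.994 m
R = A/P = 0.7301/2.994 = 0.2438 m
Q = (1/n)·A·R^(2/3)·S^(1/2) = (1/0.014) × 0.7301 × 0.2438^(2/3) × 0.00035^(1/2) = 0.3808 m³/s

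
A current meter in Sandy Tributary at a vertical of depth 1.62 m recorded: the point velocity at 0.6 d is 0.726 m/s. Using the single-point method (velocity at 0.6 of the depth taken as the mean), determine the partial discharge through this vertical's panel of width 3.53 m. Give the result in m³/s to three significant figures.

4.15 m³/s

v̄ = v₀.₆ = 0.726 m/s
q = v̄ × d × w = 0.7260 × 1.62 × 3.53 = 4.152 m³/s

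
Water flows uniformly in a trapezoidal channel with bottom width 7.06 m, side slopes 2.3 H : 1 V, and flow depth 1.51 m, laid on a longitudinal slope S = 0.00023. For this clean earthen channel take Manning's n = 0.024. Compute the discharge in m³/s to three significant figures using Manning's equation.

A = (b + z·y)·y = (7.06 + 2.3×1.51)×1.51 = 15.90 m²
P = b + 2y√(1+z²) = 7.06 + 2×1.51×√(1+2.3²) = 14.63 m
R = A/P = 15.90/14.63 = 1.087 m
Q = (1/n)·A·R^(2/3)·S^(1/2) = (1/0.024) × 15.90 × 1.087^(2/3) × 0.00023^(1/2) = 10.62 m³/s

10.6 m³/s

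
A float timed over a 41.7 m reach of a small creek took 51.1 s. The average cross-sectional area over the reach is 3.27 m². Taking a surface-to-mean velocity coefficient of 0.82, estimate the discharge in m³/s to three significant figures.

v_surface = L / t̄ = 41.7 / 51.1 = 0.8160 m/s
v_mean = 0.82 × 0.8160 = 0.6692 m/s
Q = A × v_mean = 3.27 × 0.6692 = 2.188 m³/s

2.19 m³/s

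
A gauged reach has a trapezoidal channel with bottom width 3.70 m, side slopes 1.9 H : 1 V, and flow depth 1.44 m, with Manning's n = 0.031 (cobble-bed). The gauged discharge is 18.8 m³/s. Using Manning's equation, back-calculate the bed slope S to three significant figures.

A = (b + z·y)·y = (3.70 + 1.9×1.44)×1.44 = 9.268 m²
P = b + 2y√(1+z²) = 3.70 + 2×1.44×√(1+1.9²) = 9.884 m
R = A/P = 9.268/9.884 = 0.9377 m
S = (Q·n / (1·A·R^(2/3)))² = (18.8×0.031 / (1×9.268×0.9580))² = 0.004309

0.00431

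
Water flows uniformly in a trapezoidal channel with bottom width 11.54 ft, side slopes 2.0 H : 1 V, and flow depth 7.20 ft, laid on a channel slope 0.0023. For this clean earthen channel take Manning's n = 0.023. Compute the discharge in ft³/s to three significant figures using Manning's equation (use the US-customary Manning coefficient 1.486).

A = (b + z·y)·y = (11.54 + 2.0×7.20)×7.20 = 186.8 ft²
P = b + 2y√(1+z²) = 11.54 + 2×7.20×√(1+2.0²) = 43.74 ft
R = A/P = 186.8/43.74 = 4.270 ft
Q = (1.486/n)·A·R^(2/3)·S^(1/2) = (1.486/0.023) × 186.8 × 4.270^(2/3) × 0.0023^(1/2) = 1523 ft³/s

1520 ft³/s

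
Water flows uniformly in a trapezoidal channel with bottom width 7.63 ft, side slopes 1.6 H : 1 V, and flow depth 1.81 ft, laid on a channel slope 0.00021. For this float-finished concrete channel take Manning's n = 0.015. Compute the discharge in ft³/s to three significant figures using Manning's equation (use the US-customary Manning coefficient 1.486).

A = (b + z·y)·y = (7.63 + 1.6×1.81)×1.81 = 19.05 ft²
P = b + 2y√(1+z²) = 7.63 + 2×1.81×√(1+1.6²) = 14.46 ft
R = A/P = 19.05/14.46 = 1.318 ft
Q = (1.486/n)·A·R^(2/3)·S^(1/2) = (1.486/0.015) × 19.05 × 1.318^(2/3) × 0.00021^(1/2) = 32.87 ft³/s

32.9 ft³/s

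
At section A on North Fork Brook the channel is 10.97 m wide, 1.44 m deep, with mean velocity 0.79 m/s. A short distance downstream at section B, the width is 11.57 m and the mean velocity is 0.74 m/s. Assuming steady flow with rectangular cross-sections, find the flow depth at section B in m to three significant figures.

Q = A₁V₁ = (10.97×1.44) × 0.79 = 12.48 m³/s
d₂ = Q/(b₂ V₂) = 12.48/(11.57×0.74) = 1.458 m

1.46 m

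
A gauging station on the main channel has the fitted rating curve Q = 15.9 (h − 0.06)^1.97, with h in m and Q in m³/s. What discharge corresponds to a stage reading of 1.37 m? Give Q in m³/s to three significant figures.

27.1 m³/s

Q = 15.9 × (1.37 − 0.06)^1.97 = 15.9 × 1.31^1.97 = 27.07 m³/s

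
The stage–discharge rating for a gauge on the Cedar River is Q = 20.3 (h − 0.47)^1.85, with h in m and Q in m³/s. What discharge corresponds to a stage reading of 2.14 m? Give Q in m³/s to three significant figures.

Q = 20.3 × (2.14 − 0.47)^1.85 = 20.3 × 1.67^1.85 = 52.42 m³/s

52.4 m³/s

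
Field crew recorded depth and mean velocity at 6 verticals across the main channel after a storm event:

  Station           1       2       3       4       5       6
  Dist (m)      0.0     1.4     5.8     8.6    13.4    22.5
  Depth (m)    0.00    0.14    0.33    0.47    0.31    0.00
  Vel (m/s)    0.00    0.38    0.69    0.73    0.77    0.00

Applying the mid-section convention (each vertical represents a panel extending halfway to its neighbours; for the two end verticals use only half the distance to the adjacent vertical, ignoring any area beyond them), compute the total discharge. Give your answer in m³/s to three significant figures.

w_2 = (5.8 − 0.0)/2 = 2.9 m; q_2 = 0.38 × 0.14 × 2.9 = 0.1543 m³/s
w_3 = (8.6 − 1.4)/2 = 3.6 m; q_3 = 0.69 × 0.33 × 3.6 = 0.8197 m³/s
w_4 = (13.4 − 5.8)/2 = 3.8 m; q_4 = 0.73 × 0.47 × 3.8 = 1.304 m³/s
w_5 = (22.5 − 8.6)/2 = 6.95 m; q_5 = 0.77 × 0.31 × 6.95 = 1.659 m³/s
Stations 1, 6 contribute zero (depth or velocity is 0).
Q = Σ qᵢ = 3.937 m³/s

3.94 m³/s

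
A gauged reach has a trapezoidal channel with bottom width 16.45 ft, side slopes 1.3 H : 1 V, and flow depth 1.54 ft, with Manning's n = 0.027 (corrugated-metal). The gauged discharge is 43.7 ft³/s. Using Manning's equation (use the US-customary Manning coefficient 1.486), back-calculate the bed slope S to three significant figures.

0.000538

A = (b + z·y)·y = (16.45 + 1.3×1.54)×1.54 = 28.42 ft²
P = b + 2y√(1+z²) = 16.45 + 2×1.54×√(1+1.3²) = 21.50 ft
R = A/P = 28.42/21.50 = 1.322 ft
S = (Q·n / (1.486·A·R^(2/3)))² = (43.7×0.027 / (1.486×28.42×1.204))² = 0.0005384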